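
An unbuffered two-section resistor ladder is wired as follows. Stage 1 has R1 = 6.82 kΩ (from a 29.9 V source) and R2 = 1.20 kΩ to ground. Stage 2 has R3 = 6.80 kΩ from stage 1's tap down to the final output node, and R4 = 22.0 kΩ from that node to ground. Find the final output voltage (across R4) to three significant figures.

Stage 2 presents R3+R4 = 28.80 kΩ as a load on stage 1's tap.
Stage 1's lower leg becomes R2‖(R3+R4) = 1.152 kΩ, so V_mid = 29.9 × 1.152/7.972 = 4.321 V.
Stage 2 is itself unloaded: V_out = V_mid × R4/(R3+R4) = 4.321 × 22.0/28.80 = 3.30 V.

V_out ≈ 3.30 V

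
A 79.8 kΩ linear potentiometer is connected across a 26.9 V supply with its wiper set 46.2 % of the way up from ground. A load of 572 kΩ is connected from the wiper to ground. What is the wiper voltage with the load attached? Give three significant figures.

The wiper splits the pot into (1−α)R = 42.93 kΩ above and αR = 36.87 kΩ below.
Lower section ‖ load = 34.64 kΩ.
V_wiper = 26.9 × 34.64/(42.93 + 34.64) = 12.0 V.

V ≈ 12.0 V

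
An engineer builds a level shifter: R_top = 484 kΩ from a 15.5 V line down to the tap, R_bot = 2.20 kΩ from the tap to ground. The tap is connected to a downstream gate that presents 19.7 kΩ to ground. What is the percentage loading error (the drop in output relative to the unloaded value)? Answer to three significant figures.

10.0 %

The divider's output (Thévenin) resistance is R_top‖R_bot = 2.190 kΩ.
Fractional drop under load = R_th/(R_th + R_L) = 2.190 / (2.190 + 19.7) = 0.1000.
So the output falls by 10.0 %.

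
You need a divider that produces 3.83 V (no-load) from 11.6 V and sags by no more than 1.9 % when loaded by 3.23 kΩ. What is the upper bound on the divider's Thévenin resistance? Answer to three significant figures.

R_th ≤ 62.6 Ω

Loading drop = R_th/(R_th + R_L) ≤ 0.0190, so R_th ≤ R_L · ε/(1−ε) = 3.23 kΩ × 0.0190/0.9810 = 62.6 Ω.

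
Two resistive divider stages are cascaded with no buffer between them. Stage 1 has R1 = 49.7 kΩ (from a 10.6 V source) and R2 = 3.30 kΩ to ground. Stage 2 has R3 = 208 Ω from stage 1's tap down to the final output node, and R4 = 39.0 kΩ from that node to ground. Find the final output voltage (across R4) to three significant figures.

Stage 2 presents R3+R4 = 39210 Ω as a load on stage 1's tap.
Stage 1's lower leg becomes R2‖(R3+R4) = 3044 Ω, so V_mid = 10.6 × 3044/52740 = 0.6117 V.
Stage 2 is itself unloaded: V_out = V_mid × R4/(R3+R4) = 0.6117 × 39000/39210 = 0.608 V.

V_out ≈ 0.608 V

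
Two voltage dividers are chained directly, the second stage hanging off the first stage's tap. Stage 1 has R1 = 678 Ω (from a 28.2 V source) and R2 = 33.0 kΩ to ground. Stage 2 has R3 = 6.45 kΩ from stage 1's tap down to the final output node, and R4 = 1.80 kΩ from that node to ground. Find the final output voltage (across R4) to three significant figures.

V_out ≈ 5.58 V

Stage 2 presents R3+R4 = 8250 Ω as a load on stage 1's tap.
Stage 1's lower leg becomes R2‖(R3+R4) = 6600 Ω, so V_mid = 28.2 × 6600/7278 = 25.57 V.
Stage 2 is itself unloaded: V_out = V_mid × R4/(R3+R4) = 25.57 × 1800/8250 = 5.58 V.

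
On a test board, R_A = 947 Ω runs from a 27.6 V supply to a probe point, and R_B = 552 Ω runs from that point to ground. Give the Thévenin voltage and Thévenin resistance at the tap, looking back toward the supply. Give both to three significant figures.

V_th = 10.2 V, R_th = 349 Ω

V_th is the open-circuit tap voltage: 27.6 × 552/(947 + 552) = 10.2 V.
With the supply zeroed, R_A and R_B appear in parallel from the tap: R_th = R_A‖R_B = (947 × 552)/1499 = 349 Ω.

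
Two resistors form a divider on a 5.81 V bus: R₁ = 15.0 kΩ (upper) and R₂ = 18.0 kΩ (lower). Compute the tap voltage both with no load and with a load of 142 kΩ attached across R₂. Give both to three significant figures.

Open-circuit: V = 5.81 × 18.0/(15.0 + 18.0) = 3.17 V.
With the load, R₂ becomes R₂‖R_L = 15.97 kΩ, so V = 5.81 × 15.97/30.98 = 3.00 V.

Unloaded: 3.17 V; loaded: 3.00 V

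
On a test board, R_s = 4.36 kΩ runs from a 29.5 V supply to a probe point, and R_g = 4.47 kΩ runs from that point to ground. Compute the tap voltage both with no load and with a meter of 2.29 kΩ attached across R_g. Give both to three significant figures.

Unloaded: 14.9 V; loaded: 7.60 V

Open-circuit: V = 29.5 × 4.47/(4.36 + 4.47) = 14.9 V.
With the load, R_g becomes R_g‖R_L = 1.514 kΩ, so V = 29.5 × 1.514/5.874 = 7.60 V.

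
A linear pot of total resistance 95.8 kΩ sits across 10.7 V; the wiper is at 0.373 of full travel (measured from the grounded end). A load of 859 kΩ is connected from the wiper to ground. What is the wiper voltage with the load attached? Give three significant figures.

V ≈ 3.89 V

The wiper splits the pot into (1−α)R = 60.07 kΩ above and αR = 35.73 kΩ below.
Lower section ‖ load = 34.31 kΩ.
V_wiper = 10.7 × 34.31/(60.07 + 34.31) = 3.89 V.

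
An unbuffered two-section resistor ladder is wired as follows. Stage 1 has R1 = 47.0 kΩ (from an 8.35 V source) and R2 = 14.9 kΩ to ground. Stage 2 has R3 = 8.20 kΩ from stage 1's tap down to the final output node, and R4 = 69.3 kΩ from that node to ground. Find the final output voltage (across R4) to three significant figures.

V_out ≈ 1.57 V

Stage 2 presents R3+R4 = 77.50 kΩ as a load on stage 1's tap.
Stage 1's lower leg becomes R2‖(R3+R4) = 12.50 kΩ, so V_mid = 8.35 × 12.50/59.50 = 1.754 V.
Stage 2 is itself unloaded: V_out = V_mid × R4/(R3+R4) = 1.754 × 69.3/77.50 = 1.57 V.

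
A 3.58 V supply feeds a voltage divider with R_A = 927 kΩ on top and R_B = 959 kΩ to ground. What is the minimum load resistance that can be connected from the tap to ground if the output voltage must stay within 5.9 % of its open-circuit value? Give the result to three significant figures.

Output resistance R_th = R_A‖R_B = (927 × 959)/1886 = 471.4 kΩ.
The fractional drop is R_th/(R_th + R_L); requiring this ≤ 0.0590 gives R_L ≥ R_th(1/0.0590 − 1) = 471.4 × 15.95 = 7.52 MΩ.

R_L(min) ≈ 7.52 MΩ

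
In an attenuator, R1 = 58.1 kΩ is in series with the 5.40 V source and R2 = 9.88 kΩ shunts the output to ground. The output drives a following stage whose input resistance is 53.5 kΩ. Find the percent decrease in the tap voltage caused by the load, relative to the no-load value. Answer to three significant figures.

13.6 %

Unloaded V = 5.40 × 9.88/67.98 = 0.78482 V.
Loaded: R2‖R_L = 8.340 kΩ, giving V = 5.40 × 8.340/66.44 = 0.67783 V.
Drop = (0.78482 − 0.67783) / 0.78482 = 13.6 %.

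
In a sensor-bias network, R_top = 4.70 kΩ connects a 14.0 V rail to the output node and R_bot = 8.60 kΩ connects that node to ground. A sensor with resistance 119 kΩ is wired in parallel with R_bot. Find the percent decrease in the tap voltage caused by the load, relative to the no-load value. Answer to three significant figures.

The divider's output (Thévenin) resistance is R_top‖R_bot = 3.039 kΩ.
Fractional drop under load = R_th/(R_th + R_L) = 3.039 / (3.039 + 119) = 0.02490.
So the output falls by 2.49 %.

2.49 %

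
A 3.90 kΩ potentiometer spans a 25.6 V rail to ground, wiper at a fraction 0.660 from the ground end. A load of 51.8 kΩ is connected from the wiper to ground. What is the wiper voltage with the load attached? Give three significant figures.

The wiper splits the pot into (1−α)R = 1.326 kΩ above and αR = 2.574 kΩ below.
Lower section ‖ load = 2.452 kΩ.
V_wiper = 25.6 × 2.452/(1.326 + 2.452) = 16.6 V.

V ≈ 16.6 V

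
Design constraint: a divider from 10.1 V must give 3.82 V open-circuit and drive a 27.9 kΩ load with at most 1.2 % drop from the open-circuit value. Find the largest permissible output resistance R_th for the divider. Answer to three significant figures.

Loading drop = R_th/(R_th + R_L) ≤ 0.0120, so R_th ≤ R_L · ε/(1−ε) = 27.9 kΩ × 0.0120/0.9880 = 339 Ω.
(Any R1, R2 with R2/(R1+R2) = 0.378 and R1‖R2 ≤ 339 Ω will meet the spec.)

R_th ≤ 339 Ω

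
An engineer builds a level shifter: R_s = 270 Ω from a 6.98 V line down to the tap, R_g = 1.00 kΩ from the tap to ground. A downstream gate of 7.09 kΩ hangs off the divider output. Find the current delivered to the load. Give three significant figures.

I_L ≈ 0.753 mA

R_g‖R_L = 876.4 Ω; V_out = 6.98 × 876.4/1146 = 5.336 V.
I_L = V_out / R_L = 5.336 / 7.09 kΩ = 0.753 mA.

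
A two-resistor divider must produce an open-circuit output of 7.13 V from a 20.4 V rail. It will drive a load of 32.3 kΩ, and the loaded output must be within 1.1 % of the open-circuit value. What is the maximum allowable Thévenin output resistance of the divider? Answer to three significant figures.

R_th ≤ 359 Ω

Loading drop = R_th/(R_th + R_L) ≤ 0.0110, so R_th ≤ R_L · ε/(1−ε) = 32.3 kΩ × 0.0110/0.9890 = 359 Ω.
(Any R1, R2 with R2/(R1+R2) = 0.350 and R1‖R2 ≤ 359 Ω will meet the spec.)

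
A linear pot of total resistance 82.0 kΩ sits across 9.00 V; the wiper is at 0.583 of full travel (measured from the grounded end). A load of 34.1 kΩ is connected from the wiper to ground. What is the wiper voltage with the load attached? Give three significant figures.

The wiper splits the pot into (1−α)R = 34.19 kΩ above and αR = 47.81 kΩ below.
Lower section ‖ load = 19.90 kΩ.
V_wiper = 9.00 × 19.90/(34.19 + 19.90) = 3.31 V.

V ≈ 3.31 V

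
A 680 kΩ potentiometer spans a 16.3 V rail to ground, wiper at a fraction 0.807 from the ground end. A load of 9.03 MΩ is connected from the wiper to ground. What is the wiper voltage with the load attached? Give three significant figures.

The wiper splits the pot into (1−α)R = 131.2 kΩ above and αR = 548.8 kΩ below.
Lower section ‖ load = 517.3 kΩ.
V_wiper = 16.3 × 517.3/(131.2 + 517.3) = 13.0 V.

V ≈ 13.0 V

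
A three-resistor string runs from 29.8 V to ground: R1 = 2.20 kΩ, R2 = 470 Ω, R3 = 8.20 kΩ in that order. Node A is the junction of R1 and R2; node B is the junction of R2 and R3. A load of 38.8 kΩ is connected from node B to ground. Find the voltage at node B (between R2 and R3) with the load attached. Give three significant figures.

At node B, R3 is in parallel with the load: R3‖R_L = 6769 Ω.
Below node A the resistance is R2 + (R3‖R_L) = 7239 Ω, so V_A = 29.8 × 7239/9439 = 22.85 V.
Then V_B = V_A × (R3‖R_L)/(R2 + R3‖R_L) = 22.85 × 6769/7239 = 21.4 V.

V ≈ 21.4 V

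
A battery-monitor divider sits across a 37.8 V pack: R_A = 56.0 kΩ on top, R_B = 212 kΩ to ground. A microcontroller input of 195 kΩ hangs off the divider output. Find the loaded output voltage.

V_out ≈ 24.4 V

The load sits in parallel with R_B: R_B‖R_L = (212 × 195) / (212 + 195) = 101.6 kΩ.
V_out = 37.8 × 101.6 / (56.0 + 101.6) = 37.8 × 101.6/157.6 = 24.4 V.
(Unloaded it would have been 29.9 V.)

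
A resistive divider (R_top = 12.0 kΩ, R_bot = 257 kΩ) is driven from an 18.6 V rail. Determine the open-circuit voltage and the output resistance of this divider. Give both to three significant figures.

V_th is the open-circuit tap voltage: 18.6 × 257/(12.0 + 257) = 17.8 V.
With the supply zeroed, R_top and R_bot appear in parallel from the tap: R_th = R_top‖R_bot = (12.0 × 257)/269.0 = 11.5 kΩ.

V_th = 17.8 V, R_th = 11.5 kΩ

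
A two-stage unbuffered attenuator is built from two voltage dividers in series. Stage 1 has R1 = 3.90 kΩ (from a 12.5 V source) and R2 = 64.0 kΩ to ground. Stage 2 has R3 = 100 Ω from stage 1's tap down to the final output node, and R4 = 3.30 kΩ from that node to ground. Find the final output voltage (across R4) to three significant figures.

Stage 2 presents R3+R4 = 3400 Ω as a load on stage 1's tap.
Stage 1's lower leg becomes R2‖(R3+R4) = 3228 Ω, so V_mid = 12.5 × 3228/7128 = 5.661 V.
Stage 2 is itself unloaded: V_out = V_mid × R4/(R3+R4) = 5.661 × 3300/3400 = 5.49 V.

V_out ≈ 5.49 V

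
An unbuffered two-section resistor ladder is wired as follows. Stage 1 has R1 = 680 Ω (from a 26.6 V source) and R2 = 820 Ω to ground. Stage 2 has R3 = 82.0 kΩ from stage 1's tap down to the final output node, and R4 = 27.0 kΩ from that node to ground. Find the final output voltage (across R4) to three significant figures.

Stage 2 presents R3+R4 = 109000 Ω as a load on stage 1's tap.
Stage 1's lower leg becomes R2‖(R3+R4) = 813.9 Ω, so V_mid = 26.6 × 813.9/1494 = 14.49 V.
Stage 2 is itself unloaded: V_out = V_mid × R4/(R3+R4) = 14.49 × 27000/109000 = 3.59 V.

V_out ≈ 3.59 V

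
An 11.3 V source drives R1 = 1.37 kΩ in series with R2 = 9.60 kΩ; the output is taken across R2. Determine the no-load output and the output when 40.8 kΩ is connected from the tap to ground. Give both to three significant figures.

Open-circuit: V = 11.3 × 9.60/(1.37 + 9.60) = 9.89 V.
With the load, R2 becomes R2‖R_L = 7.771 kΩ, so V = 11.3 × 7.771/9.141 = 9.61 V.

Unloaded: 9.89 V; loaded: 9.61 V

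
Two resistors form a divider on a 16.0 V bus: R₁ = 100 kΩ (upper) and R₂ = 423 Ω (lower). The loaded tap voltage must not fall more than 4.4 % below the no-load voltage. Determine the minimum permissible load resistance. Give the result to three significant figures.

Output resistance R_th = R₁‖R₂ = (100000 × 423)/100400 = 421.2 Ω.
The fractional drop is R_th/(R_th + R_L); requiring this ≤ 0.0440 gives R_L ≥ R_th(1/0.0440 − 1) = 421.2 × 21.73 = 9.15 kΩ.

R_L(min) ≈ 9.15 kΩ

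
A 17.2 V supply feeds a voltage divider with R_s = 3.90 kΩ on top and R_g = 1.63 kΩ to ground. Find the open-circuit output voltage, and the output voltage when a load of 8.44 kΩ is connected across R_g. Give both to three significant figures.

Open-circuit: V = 17.2 × 1.63/(3.90 + 1.63) = 5.07 V.
With the load, R_g becomes R_g‖R_L = 1.366 kΩ, so V = 17.2 × 1.366/5.266 = 4.46 V.

Unloaded: 5.07 V; loaded: 4.46 V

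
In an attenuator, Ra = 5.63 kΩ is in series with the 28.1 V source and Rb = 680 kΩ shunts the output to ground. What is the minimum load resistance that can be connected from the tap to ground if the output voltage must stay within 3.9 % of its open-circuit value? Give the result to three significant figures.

Output resistance R_th = Ra‖Rb = (5.63 × 680)/685.6 = 5.584 kΩ.
The fractional drop is R_th/(R_th + R_L); requiring this ≤ 0.0390 gives R_L ≥ R_th(1/0.0390 − 1) = 5.584 × 24.64 = 138 kΩ.

R_L(min) ≈ 138 kΩ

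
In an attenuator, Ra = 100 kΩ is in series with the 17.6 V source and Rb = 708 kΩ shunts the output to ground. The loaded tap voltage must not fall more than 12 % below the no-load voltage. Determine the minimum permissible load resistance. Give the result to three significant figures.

Output resistance R_th = Ra‖Rb = (100 × 708)/808.0 = 87.62 kΩ.
The fractional drop is R_th/(R_th + R_L); requiring this ≤ 0.120 gives R_L ≥ R_th(1/0.120 − 1) = 87.62 × 7.333 = 643 kΩ.

R_L(min) ≈ 643 kΩ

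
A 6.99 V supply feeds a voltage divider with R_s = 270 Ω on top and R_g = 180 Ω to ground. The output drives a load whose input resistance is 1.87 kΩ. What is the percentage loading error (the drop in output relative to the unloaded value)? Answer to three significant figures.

The divider's output (Thévenin) resistance is R_s‖R_g = 108.0 Ω.
Fractional drop under load = R_th/(R_th + R_L) = 108.0 / (108.0 + 1870) = 0.05460.
So the output falls by 5.46 %.

5.46 %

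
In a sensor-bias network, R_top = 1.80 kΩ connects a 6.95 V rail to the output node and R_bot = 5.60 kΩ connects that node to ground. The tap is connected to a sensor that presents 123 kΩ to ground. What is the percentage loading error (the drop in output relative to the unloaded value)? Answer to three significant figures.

The divider's output (Thévenin) resistance is R_top‖R_bot = 1.362 kΩ.
Fractional drop under load = R_th/(R_th + R_L) = 1.362 / (1.362 + 123) = 0.01095.
So the output falls by 1.10 %.

1.10 %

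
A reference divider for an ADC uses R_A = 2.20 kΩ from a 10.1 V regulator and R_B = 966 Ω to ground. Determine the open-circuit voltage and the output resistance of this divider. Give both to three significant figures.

V_th = 3.08 V, R_th = 671 Ω

V_th is the open-circuit tap voltage: 10.1 × 966/(2200 + 966) = 3.08 V.
With the supply zeroed, R_A and R_B appear in parallel from the tap: R_th = R_A‖R_B = (2200 × 966)/3166 = 671 Ω.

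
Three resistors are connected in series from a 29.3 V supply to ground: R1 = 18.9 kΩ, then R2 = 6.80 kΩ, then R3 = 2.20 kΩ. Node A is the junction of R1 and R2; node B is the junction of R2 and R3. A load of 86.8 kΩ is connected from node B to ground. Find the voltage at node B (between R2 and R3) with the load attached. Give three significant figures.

V ≈ 2.26 V

At node B, R3 is in parallel with the load: R3‖R_L = 2.146 kΩ.
Below node A the resistance is R2 + (R3‖R_L) = 8.946 kΩ, so V_A = 29.3 × 8.946/27.85 = 9.413 V.
Then V_B = V_A × (R3‖R_L)/(R2 + R3‖R_L) = 9.413 × 2.146/8.946 = 2.26 V.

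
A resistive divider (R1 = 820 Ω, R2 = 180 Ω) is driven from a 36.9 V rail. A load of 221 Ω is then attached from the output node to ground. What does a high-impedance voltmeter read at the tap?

The load sits in parallel with R2: R2‖R_L = (180 × 221) / (180 + 221) = 99.20 Ω.
V_out = 36.9 × 99.20 / (820 + 99.20) = 36.9 × 99.20/919.2 = 3.98 V.
(Unloaded it would have been 6.64 V.)

V_out ≈ 3.98 V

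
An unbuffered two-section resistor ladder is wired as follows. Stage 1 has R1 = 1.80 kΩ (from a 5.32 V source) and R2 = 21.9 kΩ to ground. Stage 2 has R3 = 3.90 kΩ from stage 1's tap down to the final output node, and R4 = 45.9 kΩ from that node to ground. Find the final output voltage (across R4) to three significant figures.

Stage 2 presents R3+R4 = 49.80 kΩ as a load on stage 1's tap.
Stage 1's lower leg becomes R2‖(R3+R4) = 15.21 kΩ, so V_mid = 5.32 × 15.21/17.01 = 4.757 V.
Stage 2 is itself unloaded: V_out = V_mid × R4/(R3+R4) = 4.757 × 45.9/49.80 = 4.38 V.

V_out ≈ 4.38 V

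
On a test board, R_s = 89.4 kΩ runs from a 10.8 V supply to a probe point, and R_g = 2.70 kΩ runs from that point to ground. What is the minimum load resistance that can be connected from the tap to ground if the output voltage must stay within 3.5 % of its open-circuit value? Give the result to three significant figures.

R_L(min) ≈ 72.3 kΩ

Output resistance R_th = R_s‖R_g = (89.4 × 2.70)/92.10 = 2.621 kΩ.
The fractional drop is R_th/(R_th + R_L); requiring this ≤ 0.0350 gives R_L ≥ R_th(1/0.0350 − 1) = 2.621 × 27.57 = 72.3 kΩ.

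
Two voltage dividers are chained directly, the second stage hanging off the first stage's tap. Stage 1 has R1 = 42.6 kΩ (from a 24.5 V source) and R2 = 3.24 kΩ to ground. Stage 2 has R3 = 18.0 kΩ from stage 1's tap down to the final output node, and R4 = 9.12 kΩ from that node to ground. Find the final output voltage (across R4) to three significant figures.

V_out ≈ 0.524 V

Stage 2 presents R3+R4 = 27.12 kΩ as a load on stage 1's tap.
Stage 1's lower leg becomes R2‖(R3+R4) = 2.894 kΩ, so V_mid = 24.5 × 2.894/45.49 = 1.559 V.
Stage 2 is itself unloaded: V_out = V_mid × R4/(R3+R4) = 1.559 × 9.12/27.12 = 0.524 V.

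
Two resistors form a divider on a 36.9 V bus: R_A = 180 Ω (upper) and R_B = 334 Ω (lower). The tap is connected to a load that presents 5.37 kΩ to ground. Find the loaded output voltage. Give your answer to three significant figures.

V_out ≈ 23.5 V

The load sits in parallel with R_B: R_B‖R_L = (334 × 5370) / (334 + 5370) = 314.4 Ω.
V_out = 36.9 × 314.4 / (180 + 314.4) = 36.9 × 314.4/494.4 = 23.5 V.
(Unloaded it would have been 24.0 V.)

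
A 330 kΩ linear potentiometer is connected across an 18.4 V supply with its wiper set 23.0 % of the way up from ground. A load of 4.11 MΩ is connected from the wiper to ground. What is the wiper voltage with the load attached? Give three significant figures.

The wiper splits the pot into (1−α)R = 254.1 kΩ above and αR = 75.90 kΩ below.
Lower section ‖ load = 74.52 kΩ.
V_wiper = 18.4 × 74.52/(254.1 + 74.52) = 4.17 V.

V ≈ 4.17 V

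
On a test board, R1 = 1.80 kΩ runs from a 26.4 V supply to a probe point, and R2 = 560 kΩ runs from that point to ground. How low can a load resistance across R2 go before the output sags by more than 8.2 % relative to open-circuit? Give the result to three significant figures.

Output resistance R_th = R1‖R2 = (1.80 × 560)/561.8 = 1.794 kΩ.
The fractional drop is R_th/(R_th + R_L); requiring this ≤ 0.0820 gives R_L ≥ R_th(1/0.0820 − 1) = 1.794 × 11.20 = 20.1 kΩ.

R_L(min) ≈ 20.1 kΩ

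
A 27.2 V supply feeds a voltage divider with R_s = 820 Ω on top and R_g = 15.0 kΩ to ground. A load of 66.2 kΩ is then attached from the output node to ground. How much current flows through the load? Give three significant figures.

I_L ≈ 0.385 mA

R_g‖R_L = 12230 Ω; V_out = 27.2 × 12230/13050 = 25.49 V.
I_L = V_out / R_L = 25.49 / 66.2 kΩ = 0.385 mA.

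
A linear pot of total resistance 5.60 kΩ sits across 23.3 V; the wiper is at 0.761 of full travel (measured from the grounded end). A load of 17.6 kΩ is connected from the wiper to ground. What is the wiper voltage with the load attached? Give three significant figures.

The wiper splits the pot into (1−α)R = 1.338 kΩ above and αR = 4.262 kΩ below.
Lower section ‖ load = 3.431 kΩ.
V_wiper = 23.3 × 3.431/(1.338 + 3.431) = 16.8 V.

V ≈ 16.8 V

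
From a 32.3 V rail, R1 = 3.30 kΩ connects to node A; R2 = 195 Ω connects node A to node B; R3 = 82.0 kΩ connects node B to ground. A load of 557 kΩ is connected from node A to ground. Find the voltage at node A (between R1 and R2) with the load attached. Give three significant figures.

Below node A the series string R2+R3 = 82200 Ω sits in parallel with the 557000 Ω load: 71630 Ω.
V_A = 32.3 × 71630/(3300 + 71630) = 30.9 V.

V ≈ 30.9 V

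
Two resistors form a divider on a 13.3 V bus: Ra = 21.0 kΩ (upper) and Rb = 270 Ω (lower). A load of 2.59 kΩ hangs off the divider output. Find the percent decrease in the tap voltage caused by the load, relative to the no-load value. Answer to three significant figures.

Unloaded V = 13.3 × 270/21270 = 0.16883 V.
Loaded: Rb‖R_L = 244.5 Ω, giving V = 13.3 × 244.5/21240 = 0.15307 V.
Drop = (0.16883 − 0.15307) / 0.16883 = 9.33 %.

9.33 %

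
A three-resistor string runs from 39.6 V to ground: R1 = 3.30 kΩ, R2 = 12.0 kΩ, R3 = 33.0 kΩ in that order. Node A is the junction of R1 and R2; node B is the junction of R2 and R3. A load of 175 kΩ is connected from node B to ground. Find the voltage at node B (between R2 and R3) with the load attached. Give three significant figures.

At node B, R3 is in parallel with the load: R3‖R_L = 27.76 kΩ.
Below node A the resistance is R2 + (R3‖R_L) = 39.76 kΩ, so V_A = 39.6 × 39.76/43.06 = 36.57 V.
Then V_B = V_A × (R3‖R_L)/(R2 + R3‖R_L) = 36.57 × 27.76/39.76 = 25.5 V.

V ≈ 25.5 V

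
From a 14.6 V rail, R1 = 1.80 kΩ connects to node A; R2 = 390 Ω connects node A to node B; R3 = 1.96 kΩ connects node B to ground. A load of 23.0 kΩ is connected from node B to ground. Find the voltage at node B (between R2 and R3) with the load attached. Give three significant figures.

V ≈ 6.60 V

At node B, R3 is in parallel with the load: R3‖R_L = 1806 Ω.
Below node A the resistance is R2 + (R3‖R_L) = 2196 Ω, so V_A = 14.6 × 2196/3996 = 8.024 V.
Then V_B = V_A × (R3‖R_L)/(R2 + R3‖R_L) = 8.024 × 1806/2196 = 6.60 V.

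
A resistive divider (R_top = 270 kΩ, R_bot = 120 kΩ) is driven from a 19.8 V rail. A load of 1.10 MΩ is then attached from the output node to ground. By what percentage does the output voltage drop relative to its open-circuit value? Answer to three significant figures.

7.02 %

The divider's output (Thévenin) resistance is R_top‖R_bot = 83.08 kΩ.
Fractional drop under load = R_th/(R_th + R_L) = 83.08 / (83.08 + 1100) = 0.07022.
So the output falls by 7.02 %.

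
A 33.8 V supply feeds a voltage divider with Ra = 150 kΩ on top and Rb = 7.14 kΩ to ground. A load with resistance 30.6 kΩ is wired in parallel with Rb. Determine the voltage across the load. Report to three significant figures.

The load sits in parallel with Rb: Rb‖R_L = (7.14 × 30.6) / (7.14 + 30.6) = 5.789 kΩ.
V_out = 33.8 × 5.789 / (150 + 5.789) = 33.8 × 5.789/155.8 = 1.26 V.

V_out ≈ 1.26 V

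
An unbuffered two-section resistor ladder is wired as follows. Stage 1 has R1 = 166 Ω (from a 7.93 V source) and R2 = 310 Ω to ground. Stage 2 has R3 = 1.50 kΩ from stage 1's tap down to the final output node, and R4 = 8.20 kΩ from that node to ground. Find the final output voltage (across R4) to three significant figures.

Stage 2 presents R3+R4 = 9700 Ω as a load on stage 1's tap.
Stage 1's lower leg becomes R2‖(R3+R4) = 300.4 Ω, so V_mid = 7.93 × 300.4/466.4 = 5.108 V.
Stage 2 is itself unloaded: V_out = V_mid × R4/(R3+R4) = 5.108 × 8200/9700 = 4.32 V.

V_out ≈ 4.32 V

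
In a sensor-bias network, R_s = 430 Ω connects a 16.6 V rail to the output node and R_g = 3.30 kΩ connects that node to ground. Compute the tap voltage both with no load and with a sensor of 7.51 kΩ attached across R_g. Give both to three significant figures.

Unloaded: 14.7 V; loaded: 14.0 V

Open-circuit: V = 16.6 × 3300/(430 + 3300) = 14.7 V.
With the load, R_g becomes R_g‖R_L = 2293 Ω, so V = 16.6 × 2293/2723 = 14.0 V.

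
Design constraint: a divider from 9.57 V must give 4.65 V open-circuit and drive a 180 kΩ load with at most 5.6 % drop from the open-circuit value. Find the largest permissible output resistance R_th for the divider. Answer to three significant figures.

Loading drop = R_th/(R_th + R_L) ≤ 0.0560, so R_th ≤ R_L · ε/(1−ε) = 180 kΩ × 0.0560/0.9440 = 10.7 kΩ.

R_th ≤ 10.7 kΩ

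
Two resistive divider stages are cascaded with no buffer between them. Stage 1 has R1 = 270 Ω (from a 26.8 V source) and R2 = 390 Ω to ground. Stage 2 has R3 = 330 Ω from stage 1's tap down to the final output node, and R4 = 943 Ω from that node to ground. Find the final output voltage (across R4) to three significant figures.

Stage 2 presents R3+R4 = 1273 Ω as a load on stage 1's tap.
Stage 1's lower leg becomes R2‖(R3+R4) = 298.5 Ω, so V_mid = 26.8 × 298.5/568.5 = 14.07 V.
Stage 2 is itself unloaded: V_out = V_mid × R4/(R3+R4) = 14.07 × 943/1273 = 10.4 V.

V_out ≈ 10.4 V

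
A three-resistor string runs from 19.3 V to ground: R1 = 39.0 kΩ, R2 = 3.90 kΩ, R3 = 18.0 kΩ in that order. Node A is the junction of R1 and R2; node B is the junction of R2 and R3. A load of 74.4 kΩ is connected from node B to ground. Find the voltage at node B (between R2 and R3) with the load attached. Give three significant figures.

V ≈ 4.87 V

At node B, R3 is in parallel with the load: R3‖R_L = 14.49 kΩ.
Below node A the resistance is R2 + (R3‖R_L) = 18.39 kΩ, so V_A = 19.3 × 18.39/57.39 = 6.185 V.
Then V_B = V_A × (R3‖R_L)/(R2 + R3‖R_L) = 6.185 × 14.49/18.39 = 4.87 V.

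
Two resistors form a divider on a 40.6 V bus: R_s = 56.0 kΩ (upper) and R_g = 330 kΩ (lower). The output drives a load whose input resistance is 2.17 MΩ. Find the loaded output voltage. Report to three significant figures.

V_out ≈ 34.0 V

The load sits in parallel with R_g: R_g‖R_L = (330 × 2170) / (330 + 2170) = 286.4 kΩ.
V_out = 40.6 × 286.4 / (56.0 + 286.4) = 40.6 × 286.4/342.4 = 34.0 V.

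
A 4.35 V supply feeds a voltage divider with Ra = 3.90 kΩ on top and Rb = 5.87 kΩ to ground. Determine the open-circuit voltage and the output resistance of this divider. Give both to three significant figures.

V_th = 2.61 V, R_th = 2.34 kΩ

V_th is the open-circuit tap voltage: 4.35 × 5.87/(3.90 + 5.87) = 2.61 V.
With the supply zeroed, Ra and Rb appear in parallel from the tap: R_th = Ra‖Rb = (3.90 × 5.87)/9.770 = 2.34 kΩ.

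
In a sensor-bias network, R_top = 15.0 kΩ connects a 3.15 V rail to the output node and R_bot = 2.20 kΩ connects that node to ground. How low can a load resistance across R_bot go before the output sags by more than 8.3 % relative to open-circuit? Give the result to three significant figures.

Output resistance R_th = R_top‖R_bot = (15.0 × 2.20)/17.20 = 1.919 kΩ.
The fractional drop is R_th/(R_th + R_L); requiring this ≤ 0.0830 gives R_L ≥ R_th(1/0.0830 − 1) = 1.919 × 11.05 = 21.2 kΩ.

R_L(min) ≈ 21.2 kΩ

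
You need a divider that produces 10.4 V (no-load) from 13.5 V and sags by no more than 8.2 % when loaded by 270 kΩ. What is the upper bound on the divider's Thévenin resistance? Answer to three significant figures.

Loading drop = R_th/(R_th + R_L) ≤ 0.0820, so R_th ≤ R_L · ε/(1−ε) = 270 kΩ × 0.0820/0.9180 = 24.1 kΩ.
(Any R1, R2 with R2/(R1+R2) = 0.770 and R1‖R2 ≤ 24.1 kΩ will meet the spec.)

R_th ≤ 24.1 kΩ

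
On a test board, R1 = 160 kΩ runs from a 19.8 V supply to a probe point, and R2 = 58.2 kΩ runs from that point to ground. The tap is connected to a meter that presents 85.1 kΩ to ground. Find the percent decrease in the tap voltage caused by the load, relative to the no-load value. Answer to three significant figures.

33.4 %

Unloaded V = 19.8 × 58.2/218.2 = 5.281 V.
Loaded: R2‖R_L = 34.56 kΩ, giving V = 19.8 × 34.56/194.6 = 3.517 V.
Drop = (5.281 − 3.517) / 5.281 = 33.4 %.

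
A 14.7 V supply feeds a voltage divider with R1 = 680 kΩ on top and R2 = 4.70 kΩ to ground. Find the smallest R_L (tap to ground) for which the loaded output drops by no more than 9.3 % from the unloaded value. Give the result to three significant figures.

Output resistance R_th = R1‖R2 = (680 × 4.70)/684.7 = 4.668 kΩ.
The fractional drop is R_th/(R_th + R_L); requiring this ≤ 0.0930 gives R_L ≥ R_th(1/0.0930 − 1) = 4.668 × 9.753 = 45.5 kΩ.

R_L(min) ≈ 45.5 kΩ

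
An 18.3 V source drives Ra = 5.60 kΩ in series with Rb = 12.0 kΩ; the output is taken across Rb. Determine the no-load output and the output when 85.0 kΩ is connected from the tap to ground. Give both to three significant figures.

Open-circuit: V = 18.3 × 12.0/(5.60 + 12.0) = 12.5 V.
With the load, Rb becomes Rb‖R_L = 10.52 kΩ, so V = 18.3 × 10.52/16.12 = 11.9 V.

Unloaded: 12.5 V; loaded: 11.9 V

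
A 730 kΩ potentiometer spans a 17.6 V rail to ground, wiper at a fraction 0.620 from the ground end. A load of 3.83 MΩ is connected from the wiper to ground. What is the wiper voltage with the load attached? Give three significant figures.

The wiper splits the pot into (1−α)R = 277.4 kΩ above and αR = 452.6 kΩ below.
Lower section ‖ load = 404.8 kΩ.
V_wiper = 17.6 × 404.8/(277.4 + 404.8) = 10.4 V.

V ≈ 10.4 V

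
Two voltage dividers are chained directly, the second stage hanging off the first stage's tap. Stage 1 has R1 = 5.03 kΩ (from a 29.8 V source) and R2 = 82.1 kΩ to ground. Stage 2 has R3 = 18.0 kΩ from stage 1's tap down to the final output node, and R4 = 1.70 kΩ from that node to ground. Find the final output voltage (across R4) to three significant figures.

V_out ≈ 1.95 V

Stage 2 presents R3+R4 = 19.70 kΩ as a load on stage 1's tap.
Stage 1's lower leg becomes R2‖(R3+R4) = 15.89 kΩ, so V_mid = 29.8 × 15.89/20.92 = 22.63 V.
Stage 2 is itself unloaded: V_out = V_mid × R4/(R3+R4) = 22.63 × 1.70/19.70 = 1.95 V.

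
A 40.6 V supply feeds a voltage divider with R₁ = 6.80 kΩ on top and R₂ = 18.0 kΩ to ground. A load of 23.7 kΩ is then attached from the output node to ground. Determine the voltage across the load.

The load sits in parallel with R₂: R₂‖R_L = (18.0 × 23.7) / (18.0 + 23.7) = 10.23 kΩ.
V_out = 40.6 × 10.23 / (6.80 + 10.23) = 40.6 × 10.23/17.03 = 24.4 V.

V_out ≈ 24.4 V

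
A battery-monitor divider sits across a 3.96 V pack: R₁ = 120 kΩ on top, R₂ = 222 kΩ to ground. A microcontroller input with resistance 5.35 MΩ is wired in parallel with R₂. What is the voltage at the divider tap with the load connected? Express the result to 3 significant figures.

V_out ≈ 2.53 V

The load sits in parallel with R₂: R₂‖R_L = (222 × 5350) / (222 + 5350) = 213.2 kΩ.
V_out = 3.96 × 213.2 / (120 + 213.2) = 3.96 × 213.2/333.2 = 2.53 V.
(Unloaded it would have been 2.57 V.)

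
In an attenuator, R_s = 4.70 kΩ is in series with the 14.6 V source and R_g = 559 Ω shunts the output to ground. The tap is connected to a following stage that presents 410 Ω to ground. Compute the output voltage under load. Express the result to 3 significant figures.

V_out ≈ 0.700 V

The load sits in parallel with R_g: R_g‖R_L = (559 × 410) / (559 + 410) = 236.5 Ω.
V_out = 14.6 × 236.5 / (4700 + 236.5) = 14.6 × 236.5/4937 = 0.700 V.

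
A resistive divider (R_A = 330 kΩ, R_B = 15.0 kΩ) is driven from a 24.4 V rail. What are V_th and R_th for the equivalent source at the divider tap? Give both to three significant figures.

V_th = 1.06 V, R_th = 14.3 kΩ

V_th is the open-circuit tap voltage: 24.4 × 15.0/(330 + 15.0) = 1.06 V.
With the supply zeroed, R_A and R_B appear in parallel from the tap: R_th = R_A‖R_B = (330 × 15.0)/345.0 = 14.3 kΩ.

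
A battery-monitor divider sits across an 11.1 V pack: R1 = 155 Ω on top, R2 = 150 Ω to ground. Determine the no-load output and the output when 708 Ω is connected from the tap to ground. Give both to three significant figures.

Unloaded: 5.46 V; loaded: 4.93 V

Open-circuit: V = 11.1 × 150/(155 + 150) = 5.46 V.
With the load, R2 becomes R2‖R_L = 123.8 Ω, so V = 11.1 × 123.8/278.8 = 4.93 V.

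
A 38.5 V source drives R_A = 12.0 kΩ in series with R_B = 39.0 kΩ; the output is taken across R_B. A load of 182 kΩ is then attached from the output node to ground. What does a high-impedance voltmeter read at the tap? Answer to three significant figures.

The load sits in parallel with R_B: R_B‖R_L = (39.0 × 182) / (39.0 + 182) = 32.12 kΩ.
V_out = 38.5 × 32.12 / (12.0 + 32.12) = 38.5 × 32.12/44.12 = 28.0 V.

V_out ≈ 28.0 V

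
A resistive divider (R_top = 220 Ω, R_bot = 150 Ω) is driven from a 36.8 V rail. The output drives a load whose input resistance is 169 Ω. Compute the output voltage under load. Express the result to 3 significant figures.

The load sits in parallel with R_bot: R_bot‖R_L = (150 × 169) / (150 + 169) = 79.47 Ω.
V_out = 36.8 × 79.47 / (220 + 79.47) = 36.8 × 79.47/299.5 = 9.77 V.
(Unloaded it would have been 14.9 V.)

V_out ≈ 9.77 V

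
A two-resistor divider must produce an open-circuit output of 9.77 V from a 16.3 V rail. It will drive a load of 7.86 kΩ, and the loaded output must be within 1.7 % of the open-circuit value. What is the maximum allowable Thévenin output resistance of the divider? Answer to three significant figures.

Loading drop = R_th/(R_th + R_L) ≤ 0.0170, so R_th ≤ R_L · ε/(1−ε) = 7.86 kΩ × 0.0170/0.9830 = 136 Ω.

R_th ≤ 136 Ω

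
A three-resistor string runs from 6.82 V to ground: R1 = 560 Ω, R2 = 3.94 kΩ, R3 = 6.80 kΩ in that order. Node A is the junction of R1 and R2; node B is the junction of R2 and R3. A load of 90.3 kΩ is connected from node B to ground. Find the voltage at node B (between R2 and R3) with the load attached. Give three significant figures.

At node B, R3 is in parallel with the load: R3‖R_L = 6324 Ω.
Below node A the resistance is R2 + (R3‖R_L) = 10260 Ω, so V_A = 6.82 × 10260/10820 = 6.467 V.
Then V_B = V_A × (R3‖R_L)/(R2 + R3‖R_L) = 6.467 × 6324/10260 = 3.98 V.

V ≈ 3.98 V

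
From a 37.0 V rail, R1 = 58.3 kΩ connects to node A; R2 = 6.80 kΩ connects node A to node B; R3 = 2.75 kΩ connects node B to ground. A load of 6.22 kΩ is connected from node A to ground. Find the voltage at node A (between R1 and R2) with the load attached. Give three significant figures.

V ≈ 2.25 V

Below node A the series string R2+R3 = 9.550 kΩ sits in parallel with the 6.22 kΩ load: 3.767 kΩ.
V_A = 37.0 × 3.767/(58.3 + 3.767) = 2.25 V.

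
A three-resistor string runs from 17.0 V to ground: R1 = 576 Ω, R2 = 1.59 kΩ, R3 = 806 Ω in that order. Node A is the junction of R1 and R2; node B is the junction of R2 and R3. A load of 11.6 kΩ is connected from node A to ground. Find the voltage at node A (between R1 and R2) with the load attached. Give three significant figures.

V ≈ 13.2 V

Below node A the series string R2+R3 = 2396 Ω sits in parallel with the 11600 Ω load: 1986 Ω.
V_A = 17.0 × 1986/(576 + 1986) = 13.2 V.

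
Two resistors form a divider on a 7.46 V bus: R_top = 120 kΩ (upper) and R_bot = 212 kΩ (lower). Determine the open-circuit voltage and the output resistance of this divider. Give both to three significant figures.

V_th = 4.76 V, R_th = 76.6 kΩ

V_th is the open-circuit tap voltage: 7.46 × 212/(120 + 212) = 4.76 V.
With the supply zeroed, R_top and R_bot appear in parallel from the tap: R_th = R_top‖R_bot = (120 × 212)/332.0 = 76.6 kΩ.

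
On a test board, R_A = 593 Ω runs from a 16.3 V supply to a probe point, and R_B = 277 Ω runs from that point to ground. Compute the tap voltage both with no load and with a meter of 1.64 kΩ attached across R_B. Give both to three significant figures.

Unloaded: 5.19 V; loaded: 4.65 V

Open-circuit: V = 16.3 × 277/(593 + 277) = 5.19 V.
With the load, R_B becomes R_B‖R_L = 237.0 Ω, so V = 16.3 × 237.0/830.0 = 4.65 V.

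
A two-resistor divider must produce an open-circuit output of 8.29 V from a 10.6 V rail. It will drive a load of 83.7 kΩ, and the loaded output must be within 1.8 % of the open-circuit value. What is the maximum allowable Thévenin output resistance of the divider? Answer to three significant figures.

R_th ≤ 1.53 kΩ

Loading drop = R_th/(R_th + R_L) ≤ 0.0180, so R_th ≤ R_L · ε/(1−ε) = 83.7 kΩ × 0.0180/0.9820 = 1.53 kΩ.
(Any R1, R2 with R2/(R1+R2) = 0.782 and R1‖R2 ≤ 1.53 kΩ will meet the spec.)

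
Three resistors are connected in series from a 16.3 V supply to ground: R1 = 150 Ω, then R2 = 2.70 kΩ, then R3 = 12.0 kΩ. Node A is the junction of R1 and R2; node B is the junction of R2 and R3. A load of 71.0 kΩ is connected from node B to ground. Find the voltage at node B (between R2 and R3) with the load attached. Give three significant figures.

V ≈ 12.8 V

At node B, R3 is in parallel with the load: R3‖R_L = 10270 Ω.
Below node A the resistance is R2 + (R3‖R_L) = 12970 Ω, so V_A = 16.3 × 12970/13120 = 16.11 V.
Then V_B = V_A × (R3‖R_L)/(R2 + R3‖R_L) = 16.11 × 10270/12970 = 12.8 V.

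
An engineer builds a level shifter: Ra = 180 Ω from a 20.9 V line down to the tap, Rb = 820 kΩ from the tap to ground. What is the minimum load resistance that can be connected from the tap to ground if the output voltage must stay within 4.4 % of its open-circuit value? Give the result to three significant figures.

Output resistance R_th = Ra‖Rb = (180 × 820000)/820200 = 180.0 Ω.
The fractional drop is R_th/(R_th + R_L); requiring this ≤ 0.0440 gives R_L ≥ R_th(1/0.0440 − 1) = 180.0 × 21.73 = 3.91 kΩ.

R_L(min) ≈ 3.91 kΩ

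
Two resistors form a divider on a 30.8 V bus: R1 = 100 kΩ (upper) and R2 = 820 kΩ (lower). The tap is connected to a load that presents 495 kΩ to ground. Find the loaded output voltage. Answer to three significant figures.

V_out ≈ 23.3 V

The load sits in parallel with R2: R2‖R_L = (820 × 495) / (820 + 495) = 308.7 kΩ.
V_out = 30.8 × 308.7 / (100 + 308.7) = 30.8 × 308.7/408.7 = 23.3 V.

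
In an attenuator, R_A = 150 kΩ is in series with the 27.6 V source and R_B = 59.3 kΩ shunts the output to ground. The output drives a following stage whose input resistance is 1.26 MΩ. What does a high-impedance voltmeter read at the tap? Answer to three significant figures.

The load sits in parallel with R_B: R_B‖R_L = (59.3 × 1260) / (59.3 + 1260) = 56.63 kΩ.
V_out = 27.6 × 56.63 / (150 + 56.63) = 27.6 × 56.63/206.6 = 7.56 V.
(Unloaded it would have been 7.82 V.)

V_out ≈ 7.56 V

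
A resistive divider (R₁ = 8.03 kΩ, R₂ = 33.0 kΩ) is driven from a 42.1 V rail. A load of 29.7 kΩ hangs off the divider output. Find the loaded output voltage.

V_out ≈ 27.8 V

The load sits in parallel with R₂: R₂‖R_L = (33.0 × 29.7) / (33.0 + 29.7) = 15.63 kΩ.
V_out = 42.1 × 15.63 / (8.03 + 15.63) = 42.1 × 15.63/23.66 = 27.8 V.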